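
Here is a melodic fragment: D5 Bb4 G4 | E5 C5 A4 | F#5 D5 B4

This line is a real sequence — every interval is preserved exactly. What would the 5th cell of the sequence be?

Unit = 3 notes; the statements start on D5, E5, F#5, moving up a 2nd each time.
Extending up a 2nd: G#5 → A#5.
From A#5 the exact shape gives A#5 F#5 D#5.

A#5 F#5 D#5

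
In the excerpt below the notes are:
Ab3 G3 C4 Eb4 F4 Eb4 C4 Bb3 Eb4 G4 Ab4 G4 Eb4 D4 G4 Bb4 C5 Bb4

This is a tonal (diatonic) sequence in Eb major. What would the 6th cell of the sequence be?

With a 6-note motive the entries are Ab3, C4, Eb4, each up a 3rd from the previous.
Continuing the starts: G4 → Bb4 → D5.
From D5 the diatonic shape gives D5 C5 F5 Ab5 Bb5 Ab5.

D5 C5 F5 Ab5 Bb5 Ab5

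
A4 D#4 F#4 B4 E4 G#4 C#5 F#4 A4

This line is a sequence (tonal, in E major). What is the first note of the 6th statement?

F#5

With a 3-note motive the entries are A4, B4, C#5, each up a 2nd from the previous.
Continuing: D#5 → E5 → F#5. Statement 6 starts on F#5.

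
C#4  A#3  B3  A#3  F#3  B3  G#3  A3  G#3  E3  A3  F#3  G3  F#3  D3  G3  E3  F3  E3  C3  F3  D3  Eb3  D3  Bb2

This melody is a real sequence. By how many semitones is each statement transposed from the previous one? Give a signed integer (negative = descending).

-2

Unit = 5 notes; the statements start on C#4, B3, A3, G3, F3, moving down a 2nd each time.
Counting half-steps from C#4 to B3: -2.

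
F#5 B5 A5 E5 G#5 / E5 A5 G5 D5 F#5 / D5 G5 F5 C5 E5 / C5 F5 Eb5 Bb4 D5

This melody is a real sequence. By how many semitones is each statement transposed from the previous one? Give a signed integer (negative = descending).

-2

Unit = 5 notes; the statements start on F#5, E5, D5, C5, moving down a 2nd each time.
Counting half-steps from F#5 to E5: -2.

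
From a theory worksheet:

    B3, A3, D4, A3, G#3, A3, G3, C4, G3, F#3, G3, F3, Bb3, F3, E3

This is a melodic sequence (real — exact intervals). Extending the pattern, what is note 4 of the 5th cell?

Db3

Grouping in 5s, the 4th note of each cell is A3, G3, F3.
Extending down a 2nd: Eb3 → Db3.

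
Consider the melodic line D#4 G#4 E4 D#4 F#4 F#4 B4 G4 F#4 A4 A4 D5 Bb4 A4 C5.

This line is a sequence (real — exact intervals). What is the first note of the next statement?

C5

Unit = 5 notes; the statements start on D#4, F#4, A4, moving up a 3rd each time.
One more step up a 3rd gives C5.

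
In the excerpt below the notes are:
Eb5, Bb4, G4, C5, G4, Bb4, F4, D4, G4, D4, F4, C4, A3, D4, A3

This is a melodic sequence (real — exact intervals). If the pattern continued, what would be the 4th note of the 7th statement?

The unit is 5 notes. Position-4 pitches of the 3 shown cells: C5, G4, D4.
Each moves down a 4th. Continuing: A3 → E3 → B2 → F#2.

F#2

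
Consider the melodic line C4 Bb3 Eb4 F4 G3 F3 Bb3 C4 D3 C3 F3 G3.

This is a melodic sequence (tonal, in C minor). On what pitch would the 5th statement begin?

Eb2

Unit = 4 notes; the statements start on C4, G3, D3, moving down a 4th each time.
Continuing: Ab2 → Eb2. Statement 5 starts on Eb2.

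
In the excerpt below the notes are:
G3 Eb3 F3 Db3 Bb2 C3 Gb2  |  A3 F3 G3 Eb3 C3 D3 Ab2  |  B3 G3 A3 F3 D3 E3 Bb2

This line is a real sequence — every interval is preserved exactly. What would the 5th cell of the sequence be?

D#4 B3 C#4 A3 F#3 G#3 D3

With a 7-note motive the entries are G3, A3, B3, each up a 2nd from the previous.
Extending up a 2nd: C#4 → D#4.
From D#4 the exact shape gives D#4 B3 C#4 A3 F#3 G#3 D3.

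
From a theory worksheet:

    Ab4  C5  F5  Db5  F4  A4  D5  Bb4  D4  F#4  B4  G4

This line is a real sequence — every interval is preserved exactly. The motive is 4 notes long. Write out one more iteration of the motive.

B3 D#4 G#4 E4

The 4-note cells begin on Ab4, F4, D4 — each down a 3rd from the last.
Statement 4 starts on B3 and keeps the same exact contour: B3 D#4 G#4 E4.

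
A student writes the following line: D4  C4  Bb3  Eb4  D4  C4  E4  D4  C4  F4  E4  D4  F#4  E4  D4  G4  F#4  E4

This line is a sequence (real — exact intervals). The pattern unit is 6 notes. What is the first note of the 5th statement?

The 6-note cells begin on D4, E4, F#4 — each up a 2nd from the last.
Extending the heads up a 2nd: G#4 → A#4.

A#4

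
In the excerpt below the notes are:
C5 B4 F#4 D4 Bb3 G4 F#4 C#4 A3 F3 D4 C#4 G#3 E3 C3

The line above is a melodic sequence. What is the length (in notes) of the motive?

15 notes total. Splitting into 3 groups of 5:
C5 B4 F#4 D4 Bb3 | G4 F#4 C#4 A3 F3 | D4 C#4 G#3 E3 C3
Every group is a transposition down a 4th of the one before; no shorter unit works.

5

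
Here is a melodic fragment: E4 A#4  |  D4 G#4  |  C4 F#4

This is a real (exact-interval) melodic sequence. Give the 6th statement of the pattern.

Gb3 C4

Taking 2-note groups, the heads are E4, D4, C4: the pattern moves down a 2nd.
Extending down a 2nd: Bb3 → Ab3 → Gb3.
Statement 6 starts on Gb3 and keeps the same exact contour: Gb3 C4.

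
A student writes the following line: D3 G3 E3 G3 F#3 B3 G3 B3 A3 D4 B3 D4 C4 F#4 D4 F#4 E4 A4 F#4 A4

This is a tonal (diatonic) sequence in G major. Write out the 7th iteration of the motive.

The 4-note cells begin on D3, F#3, A3, C4, E4 — each up a 3rd from the last.
Continuing the starts: G4 → B4.
Statement 7 starts on B4 and keeps the same diatonic contour: B4 E5 C5 E5.

B4 E5 C5 E5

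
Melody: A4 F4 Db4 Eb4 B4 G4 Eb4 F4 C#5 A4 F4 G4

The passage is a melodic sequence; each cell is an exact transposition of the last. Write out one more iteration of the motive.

With a 4-note motive the entries are A4, B4, C#5, each up a 2nd from the previous.
Statement 4 starts on D#5 and keeps the same exact contour: D#5 B4 G4 A4.

D#5 B4 G4 A4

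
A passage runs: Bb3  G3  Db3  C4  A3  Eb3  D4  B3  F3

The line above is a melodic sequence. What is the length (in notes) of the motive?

3

There are 9 notes; a 3-note unit gives 3 cells:
Bb3 G3 Db3 | C4 A3 Eb3 | D4 B3 F3
That's a consistent up a 2nd shift per cell, and no other grouping gives one.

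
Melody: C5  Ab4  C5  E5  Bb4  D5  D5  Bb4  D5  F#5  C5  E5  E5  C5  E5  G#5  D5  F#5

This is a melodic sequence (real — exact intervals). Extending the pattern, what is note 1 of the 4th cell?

Grouping in 6s, the 1st note of each cell is C5, D5, E5.
One more up a 2nd gives F#5.

F#5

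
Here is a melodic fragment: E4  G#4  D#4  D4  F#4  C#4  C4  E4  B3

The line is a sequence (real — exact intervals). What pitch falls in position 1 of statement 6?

Gb3

The unit is 3 notes. Position-1 pitches of the 3 shown cells: E4, D4, C4.
Each moves down a 2nd. Continuing: Bb3 → Ab3 → Gb3.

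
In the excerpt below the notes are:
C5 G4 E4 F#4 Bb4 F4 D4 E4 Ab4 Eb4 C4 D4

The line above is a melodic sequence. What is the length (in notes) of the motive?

There are 12 notes; a 4-note unit gives 3 cells:
C5 G4 E4 F#4 | Bb4 F4 D4 E4 | Ab4 Eb4 C4 D4
That's a consistent down a 2nd shift per cell, and no other grouping gives one.

4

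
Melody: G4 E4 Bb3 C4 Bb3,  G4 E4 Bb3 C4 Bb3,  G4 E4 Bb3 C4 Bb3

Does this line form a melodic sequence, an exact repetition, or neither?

Each 5-note cell is identical (G4 E4 Bb3 C4 Bb3), restated at the same pitch.

repetition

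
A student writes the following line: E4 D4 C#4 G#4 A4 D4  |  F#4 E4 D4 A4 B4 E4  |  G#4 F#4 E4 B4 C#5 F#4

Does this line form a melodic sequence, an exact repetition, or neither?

Each 6-note cell is the previous one transposed up a 2nd.

sequence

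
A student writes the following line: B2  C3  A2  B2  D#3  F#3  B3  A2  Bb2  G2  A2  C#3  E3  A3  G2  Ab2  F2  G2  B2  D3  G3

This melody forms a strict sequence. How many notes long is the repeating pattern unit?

7

There are 21 notes; a 7-note unit gives 3 cells:
B2 C3 A2 B2 D#3 F#3 B3 | A2 Bb2 G2 A2 C#3 E3 A3 | G2 Ab2 F2 G2 B2 D3 G3
Every group is a transposition down a 2nd of the one before; no shorter unit works.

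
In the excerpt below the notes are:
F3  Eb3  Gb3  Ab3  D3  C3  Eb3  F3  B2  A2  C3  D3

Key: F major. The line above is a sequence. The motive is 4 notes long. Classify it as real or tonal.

real

Each cell has the same semitone pattern (-2, 3, 2) — intervals are preserved exactly.
And Eb3 lies outside F major, so the sequence is real rather than tonal.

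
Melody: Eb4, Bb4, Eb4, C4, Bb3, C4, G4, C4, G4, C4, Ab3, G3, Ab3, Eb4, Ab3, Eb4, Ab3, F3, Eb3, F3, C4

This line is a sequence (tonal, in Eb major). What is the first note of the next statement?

F3

With a 7-note motive the entries are Eb4, C4, Ab3, each down a 3rd from the previous.
The next head, down a 3rd from Ab3, is F3.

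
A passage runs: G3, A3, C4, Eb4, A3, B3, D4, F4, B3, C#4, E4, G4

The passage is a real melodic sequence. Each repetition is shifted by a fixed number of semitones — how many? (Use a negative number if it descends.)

2

Taking 4-note groups, the heads are G3, A3, B3: the pattern moves up a 2nd.
G3 to A3 spans +2 semitones.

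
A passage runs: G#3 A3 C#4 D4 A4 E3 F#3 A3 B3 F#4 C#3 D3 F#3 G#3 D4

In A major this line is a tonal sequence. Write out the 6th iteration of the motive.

D2 E2 G#2 A2 E3

Taking 5-note groups, the heads are G#3, E3, C#3: the pattern moves down a 3rd.
Carrying on: A2 → F#2 → D2.
From D2 the diatonic shape gives D2 E2 G#2 A2 E3.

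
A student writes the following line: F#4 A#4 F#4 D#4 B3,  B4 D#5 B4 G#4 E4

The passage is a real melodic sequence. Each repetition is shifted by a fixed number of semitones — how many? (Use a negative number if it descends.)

5

The 5-note cells begin on F#4, B4 — each up a 4th from the last.
F#4→B4 is 71 − 66 = 5 semitones.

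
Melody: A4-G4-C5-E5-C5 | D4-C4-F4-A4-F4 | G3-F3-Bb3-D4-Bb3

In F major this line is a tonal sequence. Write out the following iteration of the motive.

With a 5-note motive the entries are A4, D4, G3, each down a 5th from the previous.
Statement 4 starts on C3 and keeps the same diatonic contour: C3 Bb2 E3 G3 E3.

C3 Bb2 E3 G3 E3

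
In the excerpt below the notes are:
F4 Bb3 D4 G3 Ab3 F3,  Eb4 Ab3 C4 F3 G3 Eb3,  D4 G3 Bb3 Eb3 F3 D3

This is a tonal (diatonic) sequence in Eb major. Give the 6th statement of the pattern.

Ab3 D3 F3 Bb2 C3 Ab2

The 6-note cells begin on F4, Eb4, D4 — each down a 2nd from the last.
Extending down a 2nd: C4 → Bb3 → Ab3.
So cell 6 is Ab3 D3 F3 Bb2 C3 Ab2.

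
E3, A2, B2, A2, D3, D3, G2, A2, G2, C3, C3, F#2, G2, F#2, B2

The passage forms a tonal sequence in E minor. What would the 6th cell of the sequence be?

G2 C2 D2 C2 F#2

Taking 5-note groups, the heads are E3, D3, C3: the pattern moves down a 2nd.
Continuing the starts: B2 → A2 → G2.
So cell 6 is G2 C2 D2 C2 F#2.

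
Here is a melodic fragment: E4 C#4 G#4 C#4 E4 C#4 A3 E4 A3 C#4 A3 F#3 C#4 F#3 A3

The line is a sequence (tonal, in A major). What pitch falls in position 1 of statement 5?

Grouping in 5s, the 1st note of each cell is E4, C#4, A3.
Each moves down a 3rd. Continuing: F#3 → D3.

D3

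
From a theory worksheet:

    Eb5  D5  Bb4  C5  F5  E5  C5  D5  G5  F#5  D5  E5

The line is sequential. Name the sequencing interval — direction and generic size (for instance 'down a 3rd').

up a 2nd

With a 4-note motive the entries are Eb5, F5, G5, each up a 2nd from the previous.
Eb5 to F5 is up a 2nd.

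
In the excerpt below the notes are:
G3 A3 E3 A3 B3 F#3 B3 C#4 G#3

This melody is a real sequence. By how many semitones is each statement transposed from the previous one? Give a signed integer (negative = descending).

2

The 3-note cells begin on G3, A3, B3 — each up a 2nd from the last.
G3→A3 is 57 − 55 = 2 semitones.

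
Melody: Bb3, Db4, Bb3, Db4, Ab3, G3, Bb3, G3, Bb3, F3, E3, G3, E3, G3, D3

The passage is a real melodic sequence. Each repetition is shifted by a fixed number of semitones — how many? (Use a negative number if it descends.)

Unit = 5 notes; the statements start on Bb3, G3, E3, moving down a 3rd each time.
Counting half-steps from Bb3 to G3: -3.

-3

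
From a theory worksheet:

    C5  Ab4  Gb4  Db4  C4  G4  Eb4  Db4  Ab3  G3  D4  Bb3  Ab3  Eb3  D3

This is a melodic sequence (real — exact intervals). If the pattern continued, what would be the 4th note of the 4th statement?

With 5-note cells, note 4 of each statement runs Db4, Ab3, Eb3.
Each moves down a 4th; the next is Bb2.

Bb2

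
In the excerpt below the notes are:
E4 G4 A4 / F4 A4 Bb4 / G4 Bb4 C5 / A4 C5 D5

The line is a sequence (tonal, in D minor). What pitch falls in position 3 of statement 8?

A5

Grouping in 3s, the 3rd note of each cell is A4, Bb4, C5, D5.
Carrying that up a 2nd forward: E5 → F5 → G5 → A5.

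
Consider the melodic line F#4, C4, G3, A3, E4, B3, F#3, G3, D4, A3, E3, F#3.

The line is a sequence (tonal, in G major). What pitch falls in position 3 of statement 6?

With 4-note cells, note 3 of each statement runs G3, F#3, E3.
Each moves down a 2nd. Continuing: D3 → C3 → B2.

B2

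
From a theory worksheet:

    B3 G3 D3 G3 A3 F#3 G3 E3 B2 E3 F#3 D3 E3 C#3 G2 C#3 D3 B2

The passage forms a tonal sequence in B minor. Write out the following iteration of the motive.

Unit = 6 notes; the statements start on B3, G3, E3, moving down a 3rd each time.
So cell 4 is C#3 A2 E2 A2 B2 G2.

C#3 A2 E2 A2 B2 G2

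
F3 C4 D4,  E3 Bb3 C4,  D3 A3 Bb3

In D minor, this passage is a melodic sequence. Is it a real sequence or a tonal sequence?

tonal

Every note is diatonic to D minor.
Cell 1 has +7 semitones from note 1 to 2, but cell 2 has +6 — the interval quality changes while the contour stays the same, which is the hallmark of a tonal sequence.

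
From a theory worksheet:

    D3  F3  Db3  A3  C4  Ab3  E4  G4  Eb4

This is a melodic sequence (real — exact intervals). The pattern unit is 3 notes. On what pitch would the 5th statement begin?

F#5

With a 3-note motive the entries are D3, A3, E4, each up a 5th from the previous.
Extending the heads up a 5th: B4 → F#5.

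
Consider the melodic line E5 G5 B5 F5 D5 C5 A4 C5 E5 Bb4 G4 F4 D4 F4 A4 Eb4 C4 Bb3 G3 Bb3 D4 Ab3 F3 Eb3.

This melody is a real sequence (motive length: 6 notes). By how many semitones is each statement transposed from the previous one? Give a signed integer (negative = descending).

-7

Unit = 6 notes; the statements start on E5, A4, D4, G3, moving down a 5th each time.
E5 to A4 spans -7 semitones.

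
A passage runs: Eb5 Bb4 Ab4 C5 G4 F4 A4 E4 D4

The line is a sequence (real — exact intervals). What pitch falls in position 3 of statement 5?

G#3

With 3-note cells, note 3 of each statement runs Ab4, F4, D4.
Extending down a 3rd: B3 → G#3.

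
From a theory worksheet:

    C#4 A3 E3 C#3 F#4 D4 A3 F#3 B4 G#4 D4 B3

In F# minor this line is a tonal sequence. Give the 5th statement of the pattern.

A5 F#5 C#5 A4

With a 4-note motive the entries are C#4, F#4, B4, each up a 4th from the previous.
Carrying on: E5 → A5.
Statement 5 starts on A5 and keeps the same diatonic contour: A5 F#5 C#5 A4.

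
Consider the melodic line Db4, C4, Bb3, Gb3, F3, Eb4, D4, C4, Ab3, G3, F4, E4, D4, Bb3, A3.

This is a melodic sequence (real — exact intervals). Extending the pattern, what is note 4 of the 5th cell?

With 5-note cells, note 4 of each statement runs Gb3, Ab3, Bb3.
Extending up a 2nd: C4 → D4.

D4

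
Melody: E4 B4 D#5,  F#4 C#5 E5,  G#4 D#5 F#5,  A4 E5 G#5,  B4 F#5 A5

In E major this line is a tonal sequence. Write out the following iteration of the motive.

Unit = 3 notes; the statements start on E4, F#4, G#4, A4, B4, moving up a 2nd each time.
So cell 6 is C#5 G#5 B5.

C#5 G#5 B5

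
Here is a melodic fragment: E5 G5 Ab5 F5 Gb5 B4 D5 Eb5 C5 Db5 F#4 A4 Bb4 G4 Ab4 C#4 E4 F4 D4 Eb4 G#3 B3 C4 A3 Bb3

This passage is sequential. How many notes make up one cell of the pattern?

5

Try groups of 5 (5 cells in 25 notes):
E5 G5 Ab5 F5 Gb5 | B4 D5 Eb5 C5 Db5 | F#4 A4 Bb4 G4 Ab4 | C#4 E4 F4 D4 Eb4 | G#3 B3 C4 A3 Bb3
That's a consistent down a 4th shift per cell, and no other grouping gives one.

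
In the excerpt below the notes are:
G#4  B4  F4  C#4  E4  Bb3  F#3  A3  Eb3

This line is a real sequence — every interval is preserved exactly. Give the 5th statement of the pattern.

The 3-note cells begin on G#4, C#4, F#3 — each down a 5th from the last.
Extending down a 5th: B2 → E2.
Statement 5 starts on E2 and keeps the same exact contour: E2 G2 Db2.

E2 G2 Db2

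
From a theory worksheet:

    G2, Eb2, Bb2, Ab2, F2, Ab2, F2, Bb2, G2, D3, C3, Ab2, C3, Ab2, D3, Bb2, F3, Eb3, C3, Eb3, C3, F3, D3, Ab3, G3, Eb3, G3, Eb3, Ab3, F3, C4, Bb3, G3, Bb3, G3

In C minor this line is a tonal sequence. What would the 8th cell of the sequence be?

G4 Eb4 Bb4 Ab4 F4 Ab4 F4

Unit = 7 notes; the statements start on G2, Bb2, D3, F3, Ab3, moving up a 3rd each time.
Carrying on: C4 → Eb4 → G4.
From G4 the diatonic shape gives G4 Eb4 Bb4 Ab4 F4 Ab4 F4.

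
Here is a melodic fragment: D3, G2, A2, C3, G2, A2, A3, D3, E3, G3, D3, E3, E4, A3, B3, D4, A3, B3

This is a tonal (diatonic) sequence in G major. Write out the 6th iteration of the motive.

C6 F#5 G5 B5 F#5 G5

Taking 6-note groups, the heads are D3, A3, E4: the pattern moves up a 5th.
Carrying on: B4 → F#5 → C6.
So cell 6 is C6 F#5 G5 B5 F#5 G5.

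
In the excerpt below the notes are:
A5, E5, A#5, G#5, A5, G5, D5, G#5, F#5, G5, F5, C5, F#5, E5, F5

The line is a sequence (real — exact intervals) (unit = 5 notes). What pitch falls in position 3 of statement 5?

With 5-note cells, note 3 of each statement runs A#5, G#5, F#5.
Carrying that down a 2nd forward: E5 → D5.

D5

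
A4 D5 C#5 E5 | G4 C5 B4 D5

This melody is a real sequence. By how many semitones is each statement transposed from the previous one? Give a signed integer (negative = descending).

With a 4-note motive the entries are A4, G4, each down a 2nd from the previous.
A4→G4 is 67 − 69 = -2 semitones.

-2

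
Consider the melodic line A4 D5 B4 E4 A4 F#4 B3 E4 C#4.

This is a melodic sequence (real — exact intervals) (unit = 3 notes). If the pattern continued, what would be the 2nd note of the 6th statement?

Grouping in 3s, the 2nd note of each cell is D5, A4, E4.
Carrying that down a 4th forward: B3 → F#3 → C#3.

C#3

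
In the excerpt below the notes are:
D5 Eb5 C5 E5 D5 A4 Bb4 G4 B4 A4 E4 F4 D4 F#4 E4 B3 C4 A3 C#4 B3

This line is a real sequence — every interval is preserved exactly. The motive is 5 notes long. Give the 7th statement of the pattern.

G#2 A2 F#2 A#2 G#2

Taking 5-note groups, the heads are D5, A4, E4, B3: the pattern moves down a 4th.
Continuing the starts: F#3 → C#3 → G#2.
From G#2 the exact shape gives G#2 A2 F#2 A#2 G#2.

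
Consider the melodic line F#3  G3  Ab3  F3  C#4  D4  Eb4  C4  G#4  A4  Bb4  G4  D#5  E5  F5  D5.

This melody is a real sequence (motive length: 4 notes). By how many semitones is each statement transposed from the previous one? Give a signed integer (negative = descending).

Taking 4-note groups, the heads are F#3, C#4, G#4, D#5: the pattern moves up a 5th.
F#3→C#4 is 61 − 54 = 7 semitones.

7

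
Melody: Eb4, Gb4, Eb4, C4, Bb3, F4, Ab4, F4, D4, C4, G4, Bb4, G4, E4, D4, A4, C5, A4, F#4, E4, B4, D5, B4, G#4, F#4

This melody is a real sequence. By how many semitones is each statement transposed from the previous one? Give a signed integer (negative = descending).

The 5-note cells begin on Eb4, F4, G4, A4, B4 — each up a 2nd from the last.
Eb4 to F4 spans +2 semitones.

2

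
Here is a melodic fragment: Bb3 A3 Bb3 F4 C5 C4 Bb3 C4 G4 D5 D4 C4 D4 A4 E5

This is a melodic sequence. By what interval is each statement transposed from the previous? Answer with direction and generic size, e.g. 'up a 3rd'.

up a 2nd

Unit = 5 notes; the statements start on Bb3, C4, D4, moving up a 2nd each time.
From Bb3 to C4: up a 2nd.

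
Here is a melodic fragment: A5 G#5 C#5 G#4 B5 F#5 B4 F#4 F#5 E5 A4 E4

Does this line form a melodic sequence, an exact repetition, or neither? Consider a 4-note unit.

neither

Note 1 of cell 2 is B5; if this were a sequence it would be G#5. No unit length gives a consistent transposition pattern.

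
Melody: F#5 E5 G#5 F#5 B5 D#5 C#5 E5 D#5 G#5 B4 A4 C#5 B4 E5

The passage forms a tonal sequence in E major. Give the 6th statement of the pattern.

With a 5-note motive the entries are F#5, D#5, B4, each down a 3rd from the previous.
Continuing the starts: G#4 → E4 → C#4.
Statement 6 starts on C#4 and keeps the same diatonic contour: C#4 B3 D#4 C#4 F#4.

C#4 B3 D#4 C#4 F#4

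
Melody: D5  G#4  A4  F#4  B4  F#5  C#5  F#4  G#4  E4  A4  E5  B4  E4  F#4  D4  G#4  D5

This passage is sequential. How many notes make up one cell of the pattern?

Try groups of 6 (3 cells in 18 notes):
D5 G#4 A4 F#4 B4 F#5 | C#5 F#4 G#4 E4 A4 E5 | B4 E4 F#4 D4 G#4 D5
That's a consistent down a 2nd shift per cell, and no other grouping gives one.

6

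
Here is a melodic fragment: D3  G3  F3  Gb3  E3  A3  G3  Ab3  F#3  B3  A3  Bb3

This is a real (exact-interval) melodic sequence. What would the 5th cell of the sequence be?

The 4-note cells begin on D3, E3, F#3 — each up a 2nd from the last.
Extending up a 2nd: G#3 → A#3.
Statement 5 starts on A#3 and keeps the same exact contour: A#3 D#4 C#4 D4.

A#3 D#4 C#4 D4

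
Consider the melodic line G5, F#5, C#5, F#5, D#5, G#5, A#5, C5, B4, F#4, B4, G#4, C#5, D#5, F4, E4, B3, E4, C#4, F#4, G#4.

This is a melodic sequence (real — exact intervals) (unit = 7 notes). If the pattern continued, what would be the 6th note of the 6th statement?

A2

With 7-note cells, note 6 of each statement runs G#5, C#5, F#4.
Carrying that down a 5th forward: B3 → E3 → A2.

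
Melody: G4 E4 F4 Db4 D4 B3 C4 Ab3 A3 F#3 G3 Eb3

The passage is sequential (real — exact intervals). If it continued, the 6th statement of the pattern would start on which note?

F#2

With a 4-note motive the entries are G4, D4, A3, each down a 4th from the previous.
Extending the heads down a 4th: E3 → B2 → F#2.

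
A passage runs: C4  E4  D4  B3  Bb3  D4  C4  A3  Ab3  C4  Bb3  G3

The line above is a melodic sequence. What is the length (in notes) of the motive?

4

There are 12 notes; a 4-note unit gives 3 cells:
C4 E4 D4 B3 | Bb3 D4 C4 A3 | Ab3 C4 Bb3 G3
Each cell is the previous one down a 2nd — so the unit is 4 notes.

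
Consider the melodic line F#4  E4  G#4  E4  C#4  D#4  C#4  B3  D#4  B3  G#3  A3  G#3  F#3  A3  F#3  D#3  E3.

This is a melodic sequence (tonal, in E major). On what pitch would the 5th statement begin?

A2

With a 6-note motive the entries are F#4, C#4, G#3, each down a 4th from the previous.
Continuing: D#3 → A2. Statement 5 starts on A2.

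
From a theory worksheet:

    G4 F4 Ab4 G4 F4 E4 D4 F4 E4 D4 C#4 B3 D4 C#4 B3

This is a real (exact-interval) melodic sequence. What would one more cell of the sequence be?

A#3 G#3 B3 A#3 G#3

Unit = 5 notes; the statements start on G4, E4, C#4, moving down a 3rd each time.
From A#3 the exact shape gives A#3 G#3 B3 A#3 G#3.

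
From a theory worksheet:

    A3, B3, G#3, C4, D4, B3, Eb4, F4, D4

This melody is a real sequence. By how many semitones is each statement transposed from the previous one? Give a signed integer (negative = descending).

With a 3-note motive the entries are A3, C4, Eb4, each up a 3rd from the previous.
A3 to C4 spans +3 semitones.

3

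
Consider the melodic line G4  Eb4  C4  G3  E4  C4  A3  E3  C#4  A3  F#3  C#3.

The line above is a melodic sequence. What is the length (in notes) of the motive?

Try groups of 4 (3 cells in 12 notes):
G4 Eb4 C4 G3 | E4 C4 A3 E3 | C#4 A3 F#3 C#3
Each cell is the previous one down a 3rd — so the unit is 4 notes.

4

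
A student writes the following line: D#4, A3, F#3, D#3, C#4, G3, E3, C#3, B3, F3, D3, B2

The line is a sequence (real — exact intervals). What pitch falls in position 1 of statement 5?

G3

The unit is 4 notes. Position-1 pitches of the 3 shown cells: D#4, C#4, B3.
Extending down a 2nd: A3 → G3.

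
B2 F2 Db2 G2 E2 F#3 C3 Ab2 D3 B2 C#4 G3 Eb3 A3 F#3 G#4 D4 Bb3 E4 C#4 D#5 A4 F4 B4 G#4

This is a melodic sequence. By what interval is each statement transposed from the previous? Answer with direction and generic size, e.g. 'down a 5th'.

up a 5th

The 5-note cells begin on B2, F#3, C#4, G#4, D#5 — each up a 5th from the last.
B2 to F#3 is up a 5th.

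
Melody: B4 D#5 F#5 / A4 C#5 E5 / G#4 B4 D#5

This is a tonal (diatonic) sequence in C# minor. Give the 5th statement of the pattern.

Unit = 3 notes; the statements start on B4, A4, G#4, moving down a 2nd each time.
Continuing the starts: F#4 → E4.
From E4 the diatonic shape gives E4 G#4 B4.

E4 G#4 B4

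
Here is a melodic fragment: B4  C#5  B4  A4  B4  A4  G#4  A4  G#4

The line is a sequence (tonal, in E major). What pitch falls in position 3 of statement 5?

E4

With 3-note cells, note 3 of each statement runs B4, A4, G#4.
Extending down a 2nd: F#4 → E4.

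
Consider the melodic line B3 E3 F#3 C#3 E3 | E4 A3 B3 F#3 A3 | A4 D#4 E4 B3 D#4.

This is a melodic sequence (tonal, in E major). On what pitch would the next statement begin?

Unit = 5 notes; the statements start on B3, E4, A4, moving up a 4th each time.
One more step up a 4th gives D#5.

D#5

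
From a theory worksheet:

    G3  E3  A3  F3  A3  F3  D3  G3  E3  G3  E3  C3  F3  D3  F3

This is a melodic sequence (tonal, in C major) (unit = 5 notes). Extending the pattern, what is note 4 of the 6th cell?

With 5-note cells, note 4 of each statement runs F3, E3, D3.
Carrying that down a 2nd forward: C3 → B2 → A2.

A2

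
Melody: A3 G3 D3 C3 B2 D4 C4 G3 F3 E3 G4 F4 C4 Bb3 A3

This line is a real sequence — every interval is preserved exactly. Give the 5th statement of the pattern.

F5 Eb5 Bb4 Ab4 G4

The 5-note cells begin on A3, D4, G4 — each up a 4th from the last.
Extending up a 4th: C5 → F5.
Statement 5 starts on F5 and keeps the same exact contour: F5 Eb5 Bb4 Ab4 G4.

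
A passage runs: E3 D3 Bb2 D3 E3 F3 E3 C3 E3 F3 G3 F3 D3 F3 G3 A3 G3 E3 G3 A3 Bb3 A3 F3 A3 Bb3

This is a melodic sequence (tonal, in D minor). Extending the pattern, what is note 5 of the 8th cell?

With 5-note cells, note 5 of each statement runs E3, F3, G3, A3, Bb3.
Carrying that up a 2nd forward: C4 → D4 → E4.

E4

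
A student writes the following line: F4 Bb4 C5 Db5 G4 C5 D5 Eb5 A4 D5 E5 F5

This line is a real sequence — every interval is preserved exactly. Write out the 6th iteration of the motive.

Taking 4-note groups, the heads are F4, G4, A4: the pattern moves up a 2nd.
Carrying on: B4 → C#5 → D#5.
Statement 6 starts on D#5 and keeps the same exact contour: D#5 G#5 A#5 B5.

D#5 G#5 A#5 B5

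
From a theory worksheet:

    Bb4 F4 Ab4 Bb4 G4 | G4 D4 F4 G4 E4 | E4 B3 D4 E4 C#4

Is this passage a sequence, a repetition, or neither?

Each 5-note cell is the previous one transposed down a 3rd.

sequence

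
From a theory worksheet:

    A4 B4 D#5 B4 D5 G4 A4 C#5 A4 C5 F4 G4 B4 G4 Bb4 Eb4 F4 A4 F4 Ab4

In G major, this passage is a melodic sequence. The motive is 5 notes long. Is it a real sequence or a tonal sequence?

Each cell has the same semitone pattern (2, 4, -4, 3) — intervals are preserved exactly.
And D#5 lies outside G major, so the sequence is real rather than tonal.

real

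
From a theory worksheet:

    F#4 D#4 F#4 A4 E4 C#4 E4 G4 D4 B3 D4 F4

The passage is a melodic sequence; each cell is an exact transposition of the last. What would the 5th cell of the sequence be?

Bb3 G3 Bb3 Db4

With a 4-note motive the entries are F#4, E4, D4, each down a 2nd from the previous.
Continuing the starts: C4 → Bb3.
So cell 5 is Bb3 G3 Bb3 Db4.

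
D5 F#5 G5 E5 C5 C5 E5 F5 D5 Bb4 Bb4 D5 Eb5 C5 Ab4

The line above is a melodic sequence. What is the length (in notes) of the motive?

There are 15 notes; a 5-note unit gives 3 cells:
D5 F#5 G5 E5 C5 | C5 E5 F5 D5 Bb4 | Bb4 D5 Eb5 C5 Ab4
Each cell is the previous one down a 2nd — so the unit is 5 notes.

5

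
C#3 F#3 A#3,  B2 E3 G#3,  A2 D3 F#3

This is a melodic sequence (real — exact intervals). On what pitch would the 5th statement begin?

Taking 3-note groups, the heads are C#3, B2, A2: the pattern moves down a 2nd.
Continuing: G2 → F2. Statement 5 starts on F2.

F2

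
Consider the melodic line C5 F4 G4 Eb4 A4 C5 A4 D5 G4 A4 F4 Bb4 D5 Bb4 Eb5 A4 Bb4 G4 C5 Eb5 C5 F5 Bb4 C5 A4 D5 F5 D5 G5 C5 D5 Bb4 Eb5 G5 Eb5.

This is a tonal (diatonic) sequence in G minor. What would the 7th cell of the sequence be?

The 7-note cells begin on C5, D5, Eb5, F5, G5 — each up a 2nd from the last.
Continuing the starts: A5 → Bb5.
From Bb5 the diatonic shape gives Bb5 Eb5 F5 D5 G5 Bb5 G5.

Bb5 Eb5 F5 D5 G5 Bb5 G5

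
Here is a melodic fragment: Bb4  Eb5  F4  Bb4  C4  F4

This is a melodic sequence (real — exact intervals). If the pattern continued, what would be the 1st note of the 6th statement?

Grouping in 2s, the 1st note of each cell is Bb4, F4, C4.
Carrying that down a 4th forward: G3 → D3 → A2.

A2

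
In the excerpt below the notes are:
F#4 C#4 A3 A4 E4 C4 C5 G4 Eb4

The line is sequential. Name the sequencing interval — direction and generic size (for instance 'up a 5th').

up a 3rd

The 3-note cells begin on F#4, A4, C5 — each up a 3rd from the last.
F#4 to A4 is up a 3rd.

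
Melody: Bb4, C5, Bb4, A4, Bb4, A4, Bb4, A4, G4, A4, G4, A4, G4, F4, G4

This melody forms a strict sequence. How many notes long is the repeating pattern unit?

5

Try groups of 5 (3 cells in 15 notes):
Bb4 C5 Bb4 A4 Bb4 | A4 Bb4 A4 G4 A4 | G4 A4 G4 F4 G4
Every group is a transposition down a 2nd of the one before; no shorter unit works.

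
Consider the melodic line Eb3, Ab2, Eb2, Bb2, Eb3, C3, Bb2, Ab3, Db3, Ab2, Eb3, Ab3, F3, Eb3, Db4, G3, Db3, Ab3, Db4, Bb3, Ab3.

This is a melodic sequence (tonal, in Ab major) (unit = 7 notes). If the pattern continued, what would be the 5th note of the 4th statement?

G4

With 7-note cells, note 5 of each statement runs Eb3, Ab3, Db4.
One more up a 4th gives G4.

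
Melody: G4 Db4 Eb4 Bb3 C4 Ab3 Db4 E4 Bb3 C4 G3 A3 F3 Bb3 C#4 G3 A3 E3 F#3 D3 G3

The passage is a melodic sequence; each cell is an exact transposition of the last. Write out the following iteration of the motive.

Unit = 7 notes; the statements start on G4, E4, C#4, moving down a 3rd each time.
From A#3 the exact shape gives A#3 E3 F#3 C#3 D#3 B2 E3.

A#3 E3 F#3 C#3 D#3 B2 E3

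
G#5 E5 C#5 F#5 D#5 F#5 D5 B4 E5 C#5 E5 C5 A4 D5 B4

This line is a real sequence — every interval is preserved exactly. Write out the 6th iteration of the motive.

With a 5-note motive the entries are G#5, F#5, E5, each down a 2nd from the previous.
Carrying on: D5 → C5 → Bb4.
Statement 6 starts on Bb4 and keeps the same exact contour: Bb4 Gb4 Eb4 Ab4 F4.

Bb4 Gb4 Eb4 Ab4 F4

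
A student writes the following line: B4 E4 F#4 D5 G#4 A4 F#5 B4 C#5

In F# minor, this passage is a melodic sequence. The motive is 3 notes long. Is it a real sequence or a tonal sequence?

Every note is diatonic to F# minor.
Cell 1 has -7 semitones from note 1 to 2, but cell 2 has -6 — the interval quality changes while the contour stays the same, which is the hallmark of a tonal sequence.

tonal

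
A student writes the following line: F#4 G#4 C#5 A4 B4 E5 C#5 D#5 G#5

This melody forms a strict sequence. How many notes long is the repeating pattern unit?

3

Try groups of 3 (3 cells in 9 notes):
F#4 G#4 C#5 | A4 B4 E5 | C#5 D#5 G#5
That's a consistent up a 3rd shift per cell, and no other grouping gives one.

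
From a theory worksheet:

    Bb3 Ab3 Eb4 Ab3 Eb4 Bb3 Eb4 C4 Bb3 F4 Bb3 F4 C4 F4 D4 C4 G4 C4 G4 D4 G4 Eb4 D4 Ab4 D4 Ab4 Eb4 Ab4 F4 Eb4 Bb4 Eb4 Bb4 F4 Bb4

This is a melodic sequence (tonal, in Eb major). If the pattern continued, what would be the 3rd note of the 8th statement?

Eb5

Grouping in 7s, the 3rd note of each cell is Eb4, F4, G4, Ab4, Bb4.
Extending up a 2nd: C5 → D5 → Eb5.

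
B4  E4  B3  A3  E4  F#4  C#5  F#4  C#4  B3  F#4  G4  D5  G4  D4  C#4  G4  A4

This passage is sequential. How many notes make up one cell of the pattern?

6

18 notes total. Splitting into 3 groups of 6:
B4 E4 B3 A3 E4 F#4 | C#5 F#4 C#4 B3 F#4 G4 | D5 G4 D4 C#4 G4 A4
Each cell is the previous one up a 2nd — so the unit is 6 notes.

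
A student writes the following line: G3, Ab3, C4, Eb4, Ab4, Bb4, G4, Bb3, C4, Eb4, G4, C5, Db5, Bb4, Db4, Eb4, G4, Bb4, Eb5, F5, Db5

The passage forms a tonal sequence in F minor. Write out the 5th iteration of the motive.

Ab4 Bb4 Db5 F5 Bb5 C6 Ab5

Taking 7-note groups, the heads are G3, Bb3, Db4: the pattern moves up a 3rd.
Extending up a 3rd: F4 → Ab4.
So cell 5 is Ab4 Bb4 Db5 F5 Bb5 C6 Ab5.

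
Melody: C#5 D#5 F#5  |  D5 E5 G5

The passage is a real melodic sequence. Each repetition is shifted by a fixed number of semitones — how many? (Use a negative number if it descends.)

Unit = 3 notes; the statements start on C#5, D5, moving up a 2nd each time.
C#5→D5 is 74 − 73 = 1 semitones.

1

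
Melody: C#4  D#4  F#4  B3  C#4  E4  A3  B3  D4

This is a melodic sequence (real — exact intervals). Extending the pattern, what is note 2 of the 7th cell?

Eb3

The unit is 3 notes. Position-2 pitches of the 3 shown cells: D#4, C#4, B3.
Extending down a 2nd: A3 → G3 → F3 → Eb3.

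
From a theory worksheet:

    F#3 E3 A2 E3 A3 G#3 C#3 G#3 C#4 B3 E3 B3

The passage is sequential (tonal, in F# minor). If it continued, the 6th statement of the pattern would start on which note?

B4

Unit = 4 notes; the statements start on F#3, A3, C#4, moving up a 3rd each time.
Extending the heads up a 3rd: E4 → G#4 → B4.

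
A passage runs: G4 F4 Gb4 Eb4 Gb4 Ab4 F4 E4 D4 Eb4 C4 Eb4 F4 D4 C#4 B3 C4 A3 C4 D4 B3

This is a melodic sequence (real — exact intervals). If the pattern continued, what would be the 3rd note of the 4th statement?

A3

With 7-note cells, note 3 of each statement runs Gb4, Eb4, C4.
From C4, down a 3rd gives A3.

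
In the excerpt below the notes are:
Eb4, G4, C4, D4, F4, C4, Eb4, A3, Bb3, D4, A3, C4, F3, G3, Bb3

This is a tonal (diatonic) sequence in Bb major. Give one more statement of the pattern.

F3 A3 D3 Eb3 G3

Unit = 5 notes; the statements start on Eb4, C4, A3, moving down a 3rd each time.
From F3 the diatonic shape gives F3 A3 D3 Eb3 G3.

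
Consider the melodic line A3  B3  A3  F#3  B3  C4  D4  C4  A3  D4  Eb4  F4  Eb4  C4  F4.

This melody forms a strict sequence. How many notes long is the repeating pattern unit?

There are 15 notes; a 5-note unit gives 3 cells:
A3 B3 A3 F#3 B3 | C4 D4 C4 A3 D4 | Eb4 F4 Eb4 C4 F4
That's a consistent up a 3rd shift per cell, and no other grouping gives one.

5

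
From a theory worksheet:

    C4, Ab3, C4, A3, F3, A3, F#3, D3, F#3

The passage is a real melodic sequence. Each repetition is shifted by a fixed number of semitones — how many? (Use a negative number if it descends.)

-3

The 3-note cells begin on C4, A3, F#3 — each down a 3rd from the last.
C4→A3 is 57 − 60 = -3 semitones.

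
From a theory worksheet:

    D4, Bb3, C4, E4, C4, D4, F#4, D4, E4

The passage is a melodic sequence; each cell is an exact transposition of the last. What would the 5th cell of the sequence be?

Unit = 3 notes; the statements start on D4, E4, F#4, moving up a 2nd each time.
Extending up a 2nd: G#4 → A#4.
So cell 5 is A#4 F#4 G#4.

A#4 F#4 G#4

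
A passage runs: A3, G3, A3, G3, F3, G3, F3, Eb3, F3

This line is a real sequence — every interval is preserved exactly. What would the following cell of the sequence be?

Eb3 Db3 Eb3

Taking 3-note groups, the heads are A3, G3, F3: the pattern moves down a 2nd.
Statement 4 starts on Eb3 and keeps the same exact contour: Eb3 Db3 Eb3.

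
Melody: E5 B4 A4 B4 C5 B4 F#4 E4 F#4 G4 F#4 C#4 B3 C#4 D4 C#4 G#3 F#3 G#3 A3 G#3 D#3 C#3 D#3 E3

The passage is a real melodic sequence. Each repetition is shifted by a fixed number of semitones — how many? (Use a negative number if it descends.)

Taking 5-note groups, the heads are E5, B4, F#4, C#4, G#3: the pattern moves down a 4th.
E5 to B4 spans -5 semitones.

-5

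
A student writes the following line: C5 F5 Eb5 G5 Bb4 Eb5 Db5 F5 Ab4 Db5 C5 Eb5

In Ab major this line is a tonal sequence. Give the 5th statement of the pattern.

Unit = 4 notes; the statements start on C5, Bb4, Ab4, moving down a 2nd each time.
Extending down a 2nd: G4 → F4.
So cell 5 is F4 Bb4 Ab4 C5.

F4 Bb4 Ab4 C5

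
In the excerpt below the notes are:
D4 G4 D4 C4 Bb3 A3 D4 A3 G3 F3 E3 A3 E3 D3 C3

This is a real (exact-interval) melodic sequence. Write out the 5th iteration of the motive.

F#2 B2 F#2 E2 D2

Taking 5-note groups, the heads are D4, A3, E3: the pattern moves down a 4th.
Extending down a 4th: B2 → F#2.
So cell 5 is F#2 B2 F#2 E2 D2.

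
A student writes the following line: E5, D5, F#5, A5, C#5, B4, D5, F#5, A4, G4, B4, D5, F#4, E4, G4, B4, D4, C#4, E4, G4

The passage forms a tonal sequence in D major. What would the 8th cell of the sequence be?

E3 D3 F#3 A3

The 4-note cells begin on E5, C#5, A4, F#4, D4 — each down a 3rd from the last.
Extending down a 3rd: B3 → G3 → E3.
Statement 8 starts on E3 and keeps the same diatonic contour: E3 D3 F#3 A3.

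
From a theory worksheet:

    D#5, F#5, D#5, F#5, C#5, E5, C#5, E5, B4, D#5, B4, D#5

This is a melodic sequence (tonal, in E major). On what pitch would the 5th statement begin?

G#4

Taking 4-note groups, the heads are D#5, C#5, B4: the pattern moves down a 2nd.
Continuing: A4 → G#4. Statement 5 starts on G#4.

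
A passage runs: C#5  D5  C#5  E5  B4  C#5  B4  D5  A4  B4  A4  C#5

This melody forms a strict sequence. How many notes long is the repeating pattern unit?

4

There are 12 notes; a 4-note unit gives 3 cells:
C#5 D5 C#5 E5 | B4 C#5 B4 D5 | A4 B4 A4 C#5
That's a consistent down a 2nd shift per cell, and no other grouping gives one.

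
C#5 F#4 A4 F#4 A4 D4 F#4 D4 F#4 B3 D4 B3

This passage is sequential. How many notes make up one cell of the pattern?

12 notes total. Splitting into 3 groups of 4:
C#5 F#4 A4 F#4 | A4 D4 F#4 D4 | F#4 B3 D4 B3
That's a consistent down a 3rd shift per cell, and no other grouping gives one.

4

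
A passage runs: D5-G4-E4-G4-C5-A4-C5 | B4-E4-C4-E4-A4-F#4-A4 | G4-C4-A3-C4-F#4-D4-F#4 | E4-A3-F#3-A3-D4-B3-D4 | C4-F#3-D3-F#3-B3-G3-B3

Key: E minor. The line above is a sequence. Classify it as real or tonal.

tonal

Every note is diatonic to E minor.
Cell 1 has -3 semitones from note 2 to 3, but cell 2 has -4 — the interval quality changes while the contour stays the same, which is the hallmark of a tonal sequence.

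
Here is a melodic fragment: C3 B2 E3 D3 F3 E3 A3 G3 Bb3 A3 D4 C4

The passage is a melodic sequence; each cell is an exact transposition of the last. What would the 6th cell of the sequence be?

Db5 C5 F5 Eb5

With a 4-note motive the entries are C3, F3, Bb3, each up a 4th from the previous.
Carrying on: Eb4 → Ab4 → Db5.
From Db5 the exact shape gives Db5 C5 F5 Eb5.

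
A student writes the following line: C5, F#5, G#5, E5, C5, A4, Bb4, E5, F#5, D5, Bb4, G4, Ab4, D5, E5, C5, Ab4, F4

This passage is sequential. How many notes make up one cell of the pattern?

6

Try groups of 6 (3 cells in 18 notes):
C5 F#5 G#5 E5 C5 A4 | Bb4 E5 F#5 D5 Bb4 G4 | Ab4 D5 E5 C5 Ab4 F4
Each cell is the previous one down a 2nd — so the unit is 6 notes.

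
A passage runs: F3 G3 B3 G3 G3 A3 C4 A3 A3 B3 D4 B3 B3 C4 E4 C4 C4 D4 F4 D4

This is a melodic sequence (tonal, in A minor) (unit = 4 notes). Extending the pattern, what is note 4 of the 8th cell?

G4

The unit is 4 notes. Position-4 pitches of the 5 shown cells: G3, A3, B3, C4, D4.
Extending up a 2nd: E4 → F4 → G4.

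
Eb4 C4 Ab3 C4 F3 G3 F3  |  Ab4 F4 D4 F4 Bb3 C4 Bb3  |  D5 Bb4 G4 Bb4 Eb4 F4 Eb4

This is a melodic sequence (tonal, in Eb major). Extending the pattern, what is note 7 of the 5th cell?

The unit is 7 notes. Position-7 pitches of the 3 shown cells: F3, Bb3, Eb4.
Carrying that up a 4th forward: Ab4 → D5.

D5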